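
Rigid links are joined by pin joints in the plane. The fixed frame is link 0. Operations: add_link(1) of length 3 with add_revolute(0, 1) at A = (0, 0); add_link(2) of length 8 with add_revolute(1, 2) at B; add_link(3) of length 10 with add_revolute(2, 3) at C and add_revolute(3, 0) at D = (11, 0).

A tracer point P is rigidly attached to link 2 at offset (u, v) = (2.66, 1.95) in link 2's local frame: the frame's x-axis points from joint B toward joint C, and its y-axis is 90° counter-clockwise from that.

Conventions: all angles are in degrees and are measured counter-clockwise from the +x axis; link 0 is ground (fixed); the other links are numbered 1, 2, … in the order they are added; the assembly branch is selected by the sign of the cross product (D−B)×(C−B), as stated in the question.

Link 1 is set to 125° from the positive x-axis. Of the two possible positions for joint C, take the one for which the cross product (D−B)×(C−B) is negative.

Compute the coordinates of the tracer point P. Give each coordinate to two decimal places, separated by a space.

A=(0,0), D=(11.00,0)
B = A + 3.00·(cos125°, sin125°) = (-1.7207, 2.4575)
|BD| = 12.9559
circle(B,8.00) ∩ circle(D,10.00): a=5.0886, h=6.1730
  candidates: C₊=(4.4464,7.5532) cross=79.977; C₋=(2.1047,-4.5687) cross=-79.977
  branch - wants cross < 0 → take C=(2.1047,-4.5687) (cross=-79.977)
ex = (C−B)/|BC| = (0.4782,-0.8783); ey = (0.8783,0.4782)
P = B + 2.66·ex + 1.95·ey = (1.2638,1.0537)

1.26 1.05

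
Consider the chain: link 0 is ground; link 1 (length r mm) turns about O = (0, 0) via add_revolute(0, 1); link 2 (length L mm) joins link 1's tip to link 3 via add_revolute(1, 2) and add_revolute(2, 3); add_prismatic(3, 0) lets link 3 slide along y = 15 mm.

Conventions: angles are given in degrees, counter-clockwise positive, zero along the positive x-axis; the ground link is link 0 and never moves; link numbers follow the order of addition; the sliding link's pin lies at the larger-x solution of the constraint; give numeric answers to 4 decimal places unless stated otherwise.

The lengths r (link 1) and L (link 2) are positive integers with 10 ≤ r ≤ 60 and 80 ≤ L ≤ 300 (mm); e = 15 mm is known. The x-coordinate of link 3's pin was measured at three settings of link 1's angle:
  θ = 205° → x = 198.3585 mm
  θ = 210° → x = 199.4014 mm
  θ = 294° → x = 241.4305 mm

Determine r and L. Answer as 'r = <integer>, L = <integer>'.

constraint per measurement: (x − r cos θ)² + (r sin θ − e)² = L²
subtracting the θ₁ and θ₂ equations cancels the r² and L² terms:
r = (x₁² − x₂²) / (2[(x₁cos θ₁ + e sin θ₁) − (x₂cos θ₂ + e sin θ₂)]) = 34.9977 → r = 35
L² = (x₁ − r cos θ₁)² + (r sin θ₁ − e)² = 53824.0134 → L = 232.0000 → L = 232
check at θ₃=294°: x = 241.4305 (printed 241.4305) ✓

r = 35, L = 232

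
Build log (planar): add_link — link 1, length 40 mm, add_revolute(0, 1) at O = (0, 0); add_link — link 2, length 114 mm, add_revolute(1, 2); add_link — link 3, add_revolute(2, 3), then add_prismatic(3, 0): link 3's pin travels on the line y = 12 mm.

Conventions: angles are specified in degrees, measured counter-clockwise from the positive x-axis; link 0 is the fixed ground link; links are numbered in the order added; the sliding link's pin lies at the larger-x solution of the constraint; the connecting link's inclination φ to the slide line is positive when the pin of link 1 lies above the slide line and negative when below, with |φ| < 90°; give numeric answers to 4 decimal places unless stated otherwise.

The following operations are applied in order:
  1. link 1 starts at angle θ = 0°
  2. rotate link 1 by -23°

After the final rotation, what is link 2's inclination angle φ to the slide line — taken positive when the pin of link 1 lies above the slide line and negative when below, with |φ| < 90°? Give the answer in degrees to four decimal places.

geometry: r = 40 mm, L = 114 mm, e = 12 mm; θ starts at 0°
rotate link 1 by -23°: θ ← 0° -23° = -23°
h = r sin θ − e = -15.629245 − 12 = -27.629245
sin φ = h / L = -27.629245 / 114 = -0.24236180
φ = arcsin(-0.24236180) = -14.025978°

-14.0260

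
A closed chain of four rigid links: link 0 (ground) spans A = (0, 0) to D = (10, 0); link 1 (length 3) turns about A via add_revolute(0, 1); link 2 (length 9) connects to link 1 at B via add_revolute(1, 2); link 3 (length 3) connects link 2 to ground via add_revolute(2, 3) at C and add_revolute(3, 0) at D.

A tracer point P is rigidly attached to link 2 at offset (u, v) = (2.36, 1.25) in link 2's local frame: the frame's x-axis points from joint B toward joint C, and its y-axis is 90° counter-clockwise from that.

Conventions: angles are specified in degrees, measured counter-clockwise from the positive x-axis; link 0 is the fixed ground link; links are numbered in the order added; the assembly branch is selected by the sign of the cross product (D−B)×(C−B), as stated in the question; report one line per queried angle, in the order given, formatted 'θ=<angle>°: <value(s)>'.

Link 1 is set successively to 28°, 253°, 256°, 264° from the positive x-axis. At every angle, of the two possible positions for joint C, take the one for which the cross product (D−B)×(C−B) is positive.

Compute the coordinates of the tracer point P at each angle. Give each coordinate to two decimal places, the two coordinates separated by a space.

A=(0,0), D=(10.00,0)
θ=28°: B = A + 3.00·(cos28°, sin28°) = (2.6488, 1.4084)
θ=28°: |BD| = 7.4849
θ=28°: circle(B,9.00) ∩ circle(D,3.00): a=8.5521, h=2.8037
θ=28°:   candidates: C₊=(11.5758,2.5528) cross=20.986; C₋=(10.5206,-2.9545) cross=-20.986
θ=28°:   branch + wants cross > 0 → take C=(11.5758,2.5528) (cross=20.986)
θ=28°: ex = (C−B)/|BC| = (0.9919,0.1272); ey = (-0.1272,0.9919)
θ=28°: P = B + 2.36·ex + 1.25·ey = (4.8307,2.9484)
θ=253°: B = A + 3.00·(cos253°, sin253°) = (-0.8771, -2.8689)
θ=253°: |BD| = 11.2491
θ=253°: circle(B,9.00) ∩ circle(D,3.00): a=8.8248, h=1.7671
θ=253°:   candidates: C₊=(7.2052,1.0904) cross=19.879; C₋=(8.1066,-2.3270) cross=-19.879
θ=253°:   branch + wants cross > 0 → take C=(7.2052,1.0904) (cross=19.879)
θ=253°: ex = (C−B)/|BC| = (0.8980,0.4399); ey = (-0.4399,0.8980)
θ=253°: P = B + 2.36·ex + 1.25·ey = (0.6923,-0.7081)
θ=256°: B = A + 3.00·(cos256°, sin256°) = (-0.7258, -2.9109)
θ=256°: |BD| = 11.1137
θ=256°: circle(B,9.00) ∩ circle(D,3.00): a=8.7961, h=1.9049
θ=256°:   candidates: C₊=(7.2643,1.2313) cross=21.170; C₋=(8.2622,-2.4454) cross=-21.170
θ=256°:   branch + wants cross > 0 → take C=(7.2643,1.2313) (cross=21.170)
θ=256°: ex = (C−B)/|BC| = (0.8878,0.4602); ey = (-0.4602,0.8878)
θ=256°: P = B + 2.36·ex + 1.25·ey = (0.7941,-0.7150)
θ=264°: B = A + 3.00·(cos264°, sin264°) = (-0.3136, -2.9836)
θ=264°: |BD| = 10.7365
θ=264°: circle(B,9.00) ∩ circle(D,3.00): a=8.7213, h=2.2224
θ=264°:   candidates: C₊=(7.4466,1.5749) cross=23.861; C₋=(8.6818,-2.6949) cross=-23.861
θ=264°:   branch + wants cross > 0 → take C=(7.4466,1.5749) (cross=23.861)
θ=264°: ex = (C−B)/|BC| = (0.8622,0.5065); ey = (-0.5065,0.8622)
θ=264°: P = B + 2.36·ex + 1.25·ey = (1.0882,-0.7104)

θ=28°: 4.83 2.95
θ=253°: 0.69 -0.71
θ=256°: 0.79 -0.71
θ=264°: 1.09 -0.71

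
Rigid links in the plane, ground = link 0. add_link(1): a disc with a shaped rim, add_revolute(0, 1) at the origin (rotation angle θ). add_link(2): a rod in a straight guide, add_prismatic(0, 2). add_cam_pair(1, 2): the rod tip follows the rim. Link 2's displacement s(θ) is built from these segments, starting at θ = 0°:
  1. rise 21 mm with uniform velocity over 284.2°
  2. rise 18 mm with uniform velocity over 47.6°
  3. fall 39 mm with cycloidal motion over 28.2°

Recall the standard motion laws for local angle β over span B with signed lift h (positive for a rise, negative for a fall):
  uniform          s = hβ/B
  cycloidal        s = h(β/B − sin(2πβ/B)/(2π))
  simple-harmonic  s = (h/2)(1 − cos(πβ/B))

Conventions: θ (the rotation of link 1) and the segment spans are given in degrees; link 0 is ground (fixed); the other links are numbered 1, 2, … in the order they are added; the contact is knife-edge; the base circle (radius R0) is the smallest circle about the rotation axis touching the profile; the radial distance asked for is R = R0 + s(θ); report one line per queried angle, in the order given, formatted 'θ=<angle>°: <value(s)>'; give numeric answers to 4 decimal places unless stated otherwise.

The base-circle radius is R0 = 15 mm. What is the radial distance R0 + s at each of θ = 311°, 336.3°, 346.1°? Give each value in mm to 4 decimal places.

segment 1 (0° to 284.2°, uniform, h = 21) is passed completely: s = 0.0000 + (21) = 21.0000
θ = 311° falls in segment 2 (284.2° to 331.8°, uniform, h = 18): β = 311 − 284.2 = 26.8°, B = 47.6°; Δs = 18·26.8/47.6 = 10.1345; s = 21.0000 + 10.1345 = 31.1345
segment 2 (284.2° to 331.8°, uniform, h = 18) is passed completely: s = 21.0000 + (18) = 39.0000
θ = 336.3° falls in segment 3 (331.8° to 360°, cycloidal, h = -39): β = 336.3 − 331.8 = 4.5°, B = 28.2°; Δs = -39·(0.1596 − sin(2π·0.1596)/(2π)) = -0.9915; s = 39.0000 − 0.9915 = 38.0085
θ = 346.1° falls in segment 3 (331.8° to 360°, cycloidal, h = -39): β = 346.1 − 331.8 = 14.3°, B = 28.2°; Δs = -39·(0.5071 − sin(2π·0.5071)/(2π)) = -20.0531; s = 39.0000 − 20.0531 = 18.9469
θ=311°: R = R0 + s = 15 + 31.1345 = 46.1345
θ=336.3°: R = R0 + s = 15 + 38.0085 = 53.0085
θ=346.1°: R = R0 + s = 15 + 18.9469 = 33.9469

θ=311°: 46.1345
θ=336.3°: 53.0085
θ=346.1°: 33.9469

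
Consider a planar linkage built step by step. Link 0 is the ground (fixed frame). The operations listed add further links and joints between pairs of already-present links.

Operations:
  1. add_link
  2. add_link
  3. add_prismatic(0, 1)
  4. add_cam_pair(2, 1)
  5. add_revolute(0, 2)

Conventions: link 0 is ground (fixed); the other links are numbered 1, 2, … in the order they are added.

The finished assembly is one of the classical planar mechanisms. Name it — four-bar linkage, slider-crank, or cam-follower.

links: 3 (incl. ground); joints: 1 revolute, 1 prismatic, 1 higher (cam) pair, forming one closed loop
3 links, revolute + prismatic + higher pair in one loop → cam-follower

cam-follower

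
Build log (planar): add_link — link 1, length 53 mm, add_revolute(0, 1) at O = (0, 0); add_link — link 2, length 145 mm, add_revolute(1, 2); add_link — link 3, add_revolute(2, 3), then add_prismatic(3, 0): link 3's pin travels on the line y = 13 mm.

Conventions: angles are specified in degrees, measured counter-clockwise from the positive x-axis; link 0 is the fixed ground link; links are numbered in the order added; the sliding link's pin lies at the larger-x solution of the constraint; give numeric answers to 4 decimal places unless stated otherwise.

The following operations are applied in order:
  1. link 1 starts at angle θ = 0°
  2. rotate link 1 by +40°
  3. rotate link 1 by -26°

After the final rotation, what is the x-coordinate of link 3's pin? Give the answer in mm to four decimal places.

geometry: r = 53 mm, L = 145 mm, e = 13 mm; θ starts at 0°
rotate link 1 by +40°: θ ← 0° +40° = 40°
rotate link 1 by -26°: θ ← 40° -26° = 14°
crank pin P = (r cos θ, r sin θ) = (51.425673, 12.821860)
h = r sin θ − e = 12.821860 − 13 = -0.178140
x = r cos θ + √(L² − h²) = 51.425673 + 144.999891 = 196.425564

196.4256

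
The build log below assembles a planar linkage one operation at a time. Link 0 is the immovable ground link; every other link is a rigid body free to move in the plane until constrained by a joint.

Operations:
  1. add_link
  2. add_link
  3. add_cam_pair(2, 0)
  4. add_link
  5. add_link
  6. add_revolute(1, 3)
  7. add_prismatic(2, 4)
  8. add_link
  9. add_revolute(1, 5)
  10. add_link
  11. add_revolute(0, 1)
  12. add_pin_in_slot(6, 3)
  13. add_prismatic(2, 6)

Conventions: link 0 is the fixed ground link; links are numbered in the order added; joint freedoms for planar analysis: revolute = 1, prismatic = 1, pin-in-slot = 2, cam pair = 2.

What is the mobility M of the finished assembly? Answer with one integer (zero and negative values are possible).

ground; <1,0,0>
#1 <2,0,0>
#2 <3,0,0>
C:2↔0 J2 <3,0,1>
#3 <4,0,1>
#4 <5,0,1>
R:1↔3 J1 <5,1,1>
P:2↔4 J1 <5,2,1>
#5 <6,2,1>
R:1↔5 J1 <6,3,1>
#6 <7,3,1>
R:0↔1 J1 <7,4,1>
PS:6↔3 J2 <7,4,2>
P:2↔6 J1 <7,5,2>
3×6 − 2×5 − 1×2 = 6

M = 6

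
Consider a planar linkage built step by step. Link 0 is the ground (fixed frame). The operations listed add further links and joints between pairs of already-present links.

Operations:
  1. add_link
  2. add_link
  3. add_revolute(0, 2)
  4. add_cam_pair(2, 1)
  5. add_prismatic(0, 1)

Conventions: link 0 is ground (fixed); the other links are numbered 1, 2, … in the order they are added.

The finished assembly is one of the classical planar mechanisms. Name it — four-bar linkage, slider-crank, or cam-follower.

links: 3 (incl. ground); joints: 1 revolute, 1 prismatic, 1 higher (cam) pair, forming one closed loop
3 links, revolute + prismatic + higher pair in one loop → cam-follower

cam-follower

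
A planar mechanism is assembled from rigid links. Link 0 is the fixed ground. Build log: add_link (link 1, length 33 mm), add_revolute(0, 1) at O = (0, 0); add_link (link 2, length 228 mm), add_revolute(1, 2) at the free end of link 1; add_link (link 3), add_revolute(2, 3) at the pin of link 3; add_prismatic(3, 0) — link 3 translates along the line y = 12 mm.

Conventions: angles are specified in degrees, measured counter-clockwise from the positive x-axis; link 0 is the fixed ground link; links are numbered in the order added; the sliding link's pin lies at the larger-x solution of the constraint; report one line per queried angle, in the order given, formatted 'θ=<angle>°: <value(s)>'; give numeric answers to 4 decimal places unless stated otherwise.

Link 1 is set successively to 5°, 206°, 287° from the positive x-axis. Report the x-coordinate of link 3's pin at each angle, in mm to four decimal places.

geometry: r = 33 mm, L = 228 mm, e = 12 mm
θ=5°: crank pin P = (r cos θ, r sin θ) = (32.874425, 2.876140)
θ=5°: h = r sin θ − e = 2.876140 − 12 = -9.123860
θ=5°: x = r cos θ + √(L² − h²) = 32.874425 + 227.817372 = 260.691797
θ=206°: crank pin P = (r cos θ, r sin θ) = (-29.660204, -14.466248)
θ=206°: h = r sin θ − e = -14.466248 − 12 = -26.466248
θ=206°: x = r cos θ + √(L² − h²) = -29.660204 + 226.458689 = 196.798485
θ=287°: crank pin P = (r cos θ, r sin θ) = (9.648266, -31.558057)
θ=287°: h = r sin θ − e = -31.558057 − 12 = -43.558057
θ=287°: x = r cos θ + √(L² − h²) = 9.648266 + 223.800571 = 233.448837

θ=5°: 260.6918
θ=206°: 196.7985
θ=287°: 233.4488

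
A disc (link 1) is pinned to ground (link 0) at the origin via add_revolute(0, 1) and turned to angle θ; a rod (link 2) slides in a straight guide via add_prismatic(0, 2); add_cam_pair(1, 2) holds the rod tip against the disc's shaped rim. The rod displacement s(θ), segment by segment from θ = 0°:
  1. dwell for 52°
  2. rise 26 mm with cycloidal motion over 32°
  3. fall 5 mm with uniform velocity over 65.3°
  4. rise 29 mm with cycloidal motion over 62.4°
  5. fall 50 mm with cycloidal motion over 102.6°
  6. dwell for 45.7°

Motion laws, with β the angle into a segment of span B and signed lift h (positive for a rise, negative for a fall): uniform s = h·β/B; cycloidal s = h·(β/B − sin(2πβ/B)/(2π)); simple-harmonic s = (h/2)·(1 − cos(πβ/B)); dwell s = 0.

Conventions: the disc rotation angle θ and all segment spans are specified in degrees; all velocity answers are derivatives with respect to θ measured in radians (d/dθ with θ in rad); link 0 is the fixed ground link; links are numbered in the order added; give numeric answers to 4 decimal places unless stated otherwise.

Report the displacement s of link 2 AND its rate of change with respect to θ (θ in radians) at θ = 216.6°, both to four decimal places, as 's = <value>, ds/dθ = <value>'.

segment 1 (0° to 52°, dwell): s unchanged at 0.0000
segment 2 (52° to 84°, cycloidal, h = 26) is passed completely: s = 0.0000 + (26) = 26.0000
segment 3 (84° to 149.3°, uniform, h = -5) is passed completely: s = 26.0000 + (-5) = 21.0000
segment 4 (149.3° to 211.7°, cycloidal, h = 29) is passed completely: s = 21.0000 + (29) = 50.0000
θ = 216.6° falls in segment 5 (211.7° to 314.3°, cycloidal, h = -50): β = 216.6 − 211.7 = 4.9°, B = 102.6°; Δs = -50·(0.0478 − sin(2π·0.0478)/(2π)) = -0.0357; s = 50.0000 − 0.0357 = 49.9643
velocity in seg [211.7°–314.3°] (cycloidal), θ in radians: β = 4.9° = 0.0855 rad, B = 102.6° = 1.7907 rad; ds/dθ = (h/B)(1 − cos(2πβ/B)) = ((-50)/1.7907)(1 − cos(2π·0.0478)) = -1.247703 mm/rad

s = 49.9643, ds/dθ = -1.2477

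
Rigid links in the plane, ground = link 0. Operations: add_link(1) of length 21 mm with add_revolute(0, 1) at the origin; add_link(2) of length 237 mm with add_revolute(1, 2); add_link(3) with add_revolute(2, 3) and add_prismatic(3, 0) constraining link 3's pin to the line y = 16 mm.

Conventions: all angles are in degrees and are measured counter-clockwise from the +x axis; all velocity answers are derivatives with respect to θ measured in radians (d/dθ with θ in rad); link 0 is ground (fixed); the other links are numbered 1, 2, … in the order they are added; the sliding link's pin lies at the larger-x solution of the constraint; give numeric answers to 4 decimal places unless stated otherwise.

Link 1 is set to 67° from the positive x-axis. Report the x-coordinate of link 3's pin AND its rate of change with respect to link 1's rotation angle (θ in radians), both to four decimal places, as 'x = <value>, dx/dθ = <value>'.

geometry: r = 21 mm, L = 237 mm, e = 16 mm
crank pin P = (r cos θ, r sin θ) = (8.205354, 19.330602)
h = r sin θ − e = 19.330602 − 16 = 3.330602
x = r cos θ + √(L² − h²) = 8.205354 + 236.976596 = 245.181950
dx/dθ = −r sin θ − h·r cos θ/√(L² − h²) (θ in radians; h = 3.330602) = -19.445925

x = 245.1819, dx/dθ = -19.4459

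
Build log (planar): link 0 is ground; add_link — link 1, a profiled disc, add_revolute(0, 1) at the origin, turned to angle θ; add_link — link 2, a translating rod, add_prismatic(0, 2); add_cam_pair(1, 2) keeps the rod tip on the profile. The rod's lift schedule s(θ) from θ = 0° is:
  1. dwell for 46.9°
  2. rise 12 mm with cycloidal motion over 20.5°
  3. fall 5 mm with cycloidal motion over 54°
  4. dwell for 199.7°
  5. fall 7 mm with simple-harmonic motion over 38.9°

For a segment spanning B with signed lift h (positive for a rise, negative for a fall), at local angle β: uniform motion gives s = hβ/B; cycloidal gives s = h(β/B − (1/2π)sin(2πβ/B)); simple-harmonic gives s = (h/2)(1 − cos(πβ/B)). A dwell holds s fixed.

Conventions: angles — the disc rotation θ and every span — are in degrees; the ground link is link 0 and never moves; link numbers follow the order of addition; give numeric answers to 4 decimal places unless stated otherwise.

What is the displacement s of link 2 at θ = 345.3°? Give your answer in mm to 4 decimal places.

seg 1 [0°–46.9°] dwell: s stays 0.0000
seg 2 [46.9°–67.4°] cycloidal, h=12: full span → s += 12 → s = 12.0000
seg 3 [67.4°–121.4°] cycloidal, h=-5: full span → s += -5 → s = 7.0000
seg 4 [121.4°–321.1°] dwell: s stays 7.0000
seg 5 [321.1°–360°] simple-harmonic, h=-7: θ=345.3° here. β=24.2, B=38.9. -7/2·(1 − cos(π·0.6221)) = -4.8100 → s = 2.1900

2.1900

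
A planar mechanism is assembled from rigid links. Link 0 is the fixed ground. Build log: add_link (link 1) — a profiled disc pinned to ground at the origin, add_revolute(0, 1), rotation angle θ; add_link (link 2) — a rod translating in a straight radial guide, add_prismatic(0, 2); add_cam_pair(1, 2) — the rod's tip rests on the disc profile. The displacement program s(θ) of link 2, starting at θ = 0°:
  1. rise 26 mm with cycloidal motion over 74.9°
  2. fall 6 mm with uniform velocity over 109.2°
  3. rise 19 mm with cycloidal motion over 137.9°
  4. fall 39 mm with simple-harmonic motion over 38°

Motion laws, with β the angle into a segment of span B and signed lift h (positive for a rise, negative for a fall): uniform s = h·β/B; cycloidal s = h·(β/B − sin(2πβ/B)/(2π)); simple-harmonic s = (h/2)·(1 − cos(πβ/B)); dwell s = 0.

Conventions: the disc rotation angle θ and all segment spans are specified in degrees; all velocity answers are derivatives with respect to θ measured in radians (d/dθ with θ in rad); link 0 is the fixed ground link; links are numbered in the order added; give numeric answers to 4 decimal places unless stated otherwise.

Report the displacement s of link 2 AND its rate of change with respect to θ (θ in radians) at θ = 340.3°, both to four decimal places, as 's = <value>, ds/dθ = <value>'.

seg 1 [0°–74.9°] cycloidal, h=26: full span → s += 26 → s = 26.0000
seg 2 [74.9°–184.1°] uniform, h=-6: full span → s += -6 → s = 20.0000
seg 3 [184.1°–322°] cycloidal, h=19: full span → s += 19 → s = 39.0000
seg 4 [322°–360°] simple-harmonic, h=-39: θ=340.3° here. β=18.3, B=38. -39/2·(1 − cos(π·0.4816)) = -18.3721 → s = 20.6279
velocity in seg [322°–360°] (simple-harmonic), θ in radians: β = 18.3° = 0.3194 rad, B = 38° = 0.6632 rad; ds/dθ = (πh/(2B)) sin(πβ/B) = (π·(-39)/(2·0.6632)) sin(π·0.4816) = -92.213788 mm/rad

s = 20.6279, ds/dθ = -92.2138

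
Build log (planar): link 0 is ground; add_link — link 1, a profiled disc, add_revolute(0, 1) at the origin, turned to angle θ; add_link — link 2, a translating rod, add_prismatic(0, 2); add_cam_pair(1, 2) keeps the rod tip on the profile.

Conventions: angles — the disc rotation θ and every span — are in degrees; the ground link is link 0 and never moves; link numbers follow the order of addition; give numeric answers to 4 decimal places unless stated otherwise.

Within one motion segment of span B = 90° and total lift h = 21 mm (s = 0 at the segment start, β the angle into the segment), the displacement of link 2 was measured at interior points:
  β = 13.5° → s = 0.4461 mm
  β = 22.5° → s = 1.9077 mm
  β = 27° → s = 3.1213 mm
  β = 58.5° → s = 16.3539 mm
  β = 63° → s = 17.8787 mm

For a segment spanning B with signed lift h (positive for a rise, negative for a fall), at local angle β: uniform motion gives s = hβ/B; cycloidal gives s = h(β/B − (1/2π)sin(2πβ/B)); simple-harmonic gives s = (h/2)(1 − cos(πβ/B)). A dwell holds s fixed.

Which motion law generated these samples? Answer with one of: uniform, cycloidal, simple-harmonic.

candidates at β/B = r: uniform s = h·r (linear in β); cycloidal s = h·(r − sin(2πr)/(2π)); simple-harmonic s = (h/2)(1 − cos(πr))
β=13.5°: printed 0.4461 | uniform 3.1500, cycloidal 0.4461, simple-harmonic 1.1444
β=22.5°: printed 1.9077 | uniform 5.2500, cycloidal 1.9077, simple-harmonic 3.0754
β=27°: printed 3.1213 | uniform 6.3000, cycloidal 3.1213, simple-harmonic 4.3283
β=58.5°: printed 16.3539 | uniform 13.6500, cycloidal 16.3539, simple-harmonic 15.2669
β=63°: printed 17.8787 | uniform 14.7000, cycloidal 17.8787, simple-harmonic 16.6717
only one law matches every sample → cycloidal

cycloidal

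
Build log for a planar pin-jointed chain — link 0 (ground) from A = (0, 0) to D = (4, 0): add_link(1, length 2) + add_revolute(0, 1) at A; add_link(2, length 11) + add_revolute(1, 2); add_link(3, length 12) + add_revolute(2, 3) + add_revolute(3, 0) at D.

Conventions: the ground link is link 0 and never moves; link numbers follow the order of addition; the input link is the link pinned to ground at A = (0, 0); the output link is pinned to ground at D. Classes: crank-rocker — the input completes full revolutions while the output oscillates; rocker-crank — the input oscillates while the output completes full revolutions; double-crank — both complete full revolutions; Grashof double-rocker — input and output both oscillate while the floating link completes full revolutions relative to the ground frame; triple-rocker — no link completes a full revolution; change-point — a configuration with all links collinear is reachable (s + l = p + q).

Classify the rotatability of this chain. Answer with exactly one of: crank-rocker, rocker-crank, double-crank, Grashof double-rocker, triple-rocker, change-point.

lengths: ground=4, input=2, coupler=11, output=12
sorted: s=2 (shortest), l=12 (longest), p+q=15
s + l = 14 vs p + q = 15
s + l < p + q (Grashof) with shortest = input link → crank-rocker

crank-rocker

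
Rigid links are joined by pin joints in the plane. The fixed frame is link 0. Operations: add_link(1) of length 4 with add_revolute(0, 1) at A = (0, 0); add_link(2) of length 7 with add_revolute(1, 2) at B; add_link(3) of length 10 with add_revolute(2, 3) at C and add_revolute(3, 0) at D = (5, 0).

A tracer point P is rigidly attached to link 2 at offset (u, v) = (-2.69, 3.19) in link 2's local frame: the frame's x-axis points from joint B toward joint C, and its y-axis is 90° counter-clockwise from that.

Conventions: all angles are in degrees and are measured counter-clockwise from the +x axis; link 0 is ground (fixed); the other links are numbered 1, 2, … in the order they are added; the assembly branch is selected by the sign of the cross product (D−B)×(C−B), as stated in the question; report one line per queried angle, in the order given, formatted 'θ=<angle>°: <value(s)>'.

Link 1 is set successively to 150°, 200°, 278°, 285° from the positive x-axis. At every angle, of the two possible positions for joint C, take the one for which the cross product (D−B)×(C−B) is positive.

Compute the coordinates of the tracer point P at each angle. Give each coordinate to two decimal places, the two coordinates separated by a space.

A=(0,0), D=(5.00,0)
θ=150°: B = A + 4.00·(cos150°, sin150°) = (-3.4641, 2.0000)
θ=150°: |BD| = 8.6972
θ=150°: circle(B,7.00) ∩ circle(D,10.00): a=1.4166, h=6.8552
θ=150°:   candidates: C₊=(-0.5090,8.3457) cross=59.621; C₋=(-3.6619,-4.9972) cross=-59.621
θ=150°:   branch + wants cross > 0 → take C=(-0.5090,8.3457) (cross=59.621)
θ=150°: ex = (C−B)/|BC| = (0.4222,0.9065); ey = (-0.9065,0.4222)
θ=150°: P = B + -2.69·ex + 3.19·ey = (-7.4915,0.9081)
θ=200°: B = A + 4.00·(cos200°, sin200°) = (-3.7588, -1.3681)
θ=200°: |BD| = 8.8650
θ=200°: circle(B,7.00) ∩ circle(D,10.00): a=1.5560, h=6.8249
θ=200°:   candidates: C₊=(-3.2747,5.6152) cross=60.502; C₋=(-1.1682,-7.8711) cross=-60.502
θ=200°:   branch + wants cross > 0 → take C=(-3.2747,5.6152) (cross=60.502)
θ=200°: ex = (C−B)/|BC| = (0.0692,0.9976); ey = (-0.9976,0.0692)
θ=200°: P = B + -2.69·ex + 3.19·ey = (-7.1272,-3.8310)
θ=278°: B = A + 4.00·(cos278°, sin278°) = (0.5567, -3.9611)
θ=278°: |BD| = 5.9526
θ=278°: circle(B,7.00) ∩ circle(D,10.00): a=-1.3076, h=6.8768
θ=278°:   candidates: C₊=(-4.9954,0.3020) cross=40.935; C₋=(4.1567,-9.9644) cross=-40.935
θ=278°:   branch + wants cross > 0 → take C=(-4.9954,0.3020) (cross=40.935)
θ=278°: ex = (C−B)/|BC| = (-0.7932,0.6090); ey = (-0.6090,-0.7932)
θ=278°: P = B + -2.69·ex + 3.19·ey = (0.7476,-8.1295)
θ=285°: B = A + 4.00·(cos285°, sin285°) = (1.0353, -3.8637)
θ=285°: |BD| = 5.5360
θ=285°: circle(B,7.00) ∩ circle(D,10.00): a=-1.8382, h=6.7543
θ=285°:   candidates: C₊=(-4.9952,-0.3094) cross=37.392; C₋=(4.4328,-9.9839) cross=-37.392
θ=285°:   branch + wants cross > 0 → take C=(-4.9952,-0.3094) (cross=37.392)
θ=285°: ex = (C−B)/|BC| = (-0.8615,0.5078); ey = (-0.5078,-0.8615)
θ=285°: P = B + -2.69·ex + 3.19·ey = (1.7330,-7.9778)

θ=150°: -7.49 0.91
θ=200°: -7.13 -3.83
θ=278°: 0.75 -8.13
θ=285°: 1.73 -7.98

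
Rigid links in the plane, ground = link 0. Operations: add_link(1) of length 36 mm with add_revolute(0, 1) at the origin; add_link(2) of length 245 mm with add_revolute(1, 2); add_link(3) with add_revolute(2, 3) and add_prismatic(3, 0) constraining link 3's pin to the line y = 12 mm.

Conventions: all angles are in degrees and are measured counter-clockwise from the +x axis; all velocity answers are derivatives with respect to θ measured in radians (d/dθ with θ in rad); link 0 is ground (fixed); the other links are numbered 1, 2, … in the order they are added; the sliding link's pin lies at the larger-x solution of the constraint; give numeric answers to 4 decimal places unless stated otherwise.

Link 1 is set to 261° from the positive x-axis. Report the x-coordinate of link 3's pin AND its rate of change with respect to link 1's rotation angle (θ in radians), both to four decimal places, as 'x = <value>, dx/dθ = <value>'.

geometry: r = 36 mm, L = 245 mm, e = 12 mm
crank pin P = (r cos θ, r sin θ) = (-5.631641, -35.556780)
h = r sin θ − e = -35.556780 − 12 = -47.556780
x = r cos θ + √(L² − h²) = -5.631641 + 240.340077 = 234.708436
dx/dθ = −r sin θ − h·r cos θ/√(L² − h²) (θ in radians; h = -47.556780) = 34.442431

x = 234.7084, dx/dθ = 34.4424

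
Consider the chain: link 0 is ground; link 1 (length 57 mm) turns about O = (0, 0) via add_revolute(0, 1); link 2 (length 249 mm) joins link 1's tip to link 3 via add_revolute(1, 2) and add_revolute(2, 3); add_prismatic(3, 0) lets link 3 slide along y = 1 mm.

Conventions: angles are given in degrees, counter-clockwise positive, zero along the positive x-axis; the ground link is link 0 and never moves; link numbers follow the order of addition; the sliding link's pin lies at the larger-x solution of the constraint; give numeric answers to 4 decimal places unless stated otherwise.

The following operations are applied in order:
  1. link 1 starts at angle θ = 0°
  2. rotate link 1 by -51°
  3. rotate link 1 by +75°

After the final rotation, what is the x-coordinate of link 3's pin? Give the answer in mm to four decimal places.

geometry: r = 57 mm, L = 249 mm, e = 1 mm; θ starts at 0°
rotate link 1 by -51°: θ ← 0° -51° = -51°
rotate link 1 by +75°: θ ← -51° +75° = 24°
crank pin P = (r cos θ, r sin θ) = (52.072091, 23.183989)
h = r sin θ − e = 23.183989 − 1 = 22.183989
x = r cos θ + √(L² − h²) = 52.072091 + 248.009820 = 300.081911

300.0819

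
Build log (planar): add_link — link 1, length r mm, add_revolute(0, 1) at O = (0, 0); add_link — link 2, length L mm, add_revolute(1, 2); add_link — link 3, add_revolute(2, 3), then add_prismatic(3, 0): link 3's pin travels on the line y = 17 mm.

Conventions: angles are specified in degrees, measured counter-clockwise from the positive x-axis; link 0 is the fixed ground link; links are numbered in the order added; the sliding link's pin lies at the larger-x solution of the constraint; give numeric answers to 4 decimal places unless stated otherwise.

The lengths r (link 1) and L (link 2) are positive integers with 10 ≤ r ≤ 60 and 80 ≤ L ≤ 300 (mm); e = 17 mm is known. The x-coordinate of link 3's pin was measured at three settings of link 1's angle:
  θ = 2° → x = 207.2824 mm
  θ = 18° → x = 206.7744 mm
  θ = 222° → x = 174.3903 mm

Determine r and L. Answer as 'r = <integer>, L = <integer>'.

constraint per measurement: (x − r cos θ)² + (r sin θ − e)² = L²
subtracting the θ₁ and θ₂ equations cancels the r² and L² terms:
r = (x₁² − x₂²) / (2[(x₁cos θ₁ + e sin θ₁) − (x₂cos θ₂ + e sin θ₂)]) = 18.0025 → r = 18
L² = (x₁ − r cos θ₁)² + (r sin θ₁ − e)² = 36100.0142 → L = 190.0000 → L = 190
check at θ₃=222°: x = 174.3903 (printed 174.3903) ✓

r = 18, L = 190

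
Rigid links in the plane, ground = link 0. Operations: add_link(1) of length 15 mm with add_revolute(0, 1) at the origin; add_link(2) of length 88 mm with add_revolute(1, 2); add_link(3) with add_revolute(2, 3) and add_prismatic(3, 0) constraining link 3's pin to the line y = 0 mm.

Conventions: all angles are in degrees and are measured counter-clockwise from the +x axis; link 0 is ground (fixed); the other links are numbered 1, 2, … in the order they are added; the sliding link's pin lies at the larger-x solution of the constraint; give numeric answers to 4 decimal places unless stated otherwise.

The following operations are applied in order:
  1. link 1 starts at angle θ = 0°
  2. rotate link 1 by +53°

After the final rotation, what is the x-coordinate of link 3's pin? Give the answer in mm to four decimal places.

geometry: r = 15 mm, L = 88 mm, e = 0 mm; θ starts at 0°
rotate link 1 by +53°: θ ← 0° +53° = 53°
crank pin P = (r cos θ, r sin θ) = (9.027225, 11.979533)
h = r sin θ − e = 11.979533 − 0 = 11.979533
x = r cos θ + √(L² − h²) = 9.027225 + 87.180794 = 96.208019

96.2080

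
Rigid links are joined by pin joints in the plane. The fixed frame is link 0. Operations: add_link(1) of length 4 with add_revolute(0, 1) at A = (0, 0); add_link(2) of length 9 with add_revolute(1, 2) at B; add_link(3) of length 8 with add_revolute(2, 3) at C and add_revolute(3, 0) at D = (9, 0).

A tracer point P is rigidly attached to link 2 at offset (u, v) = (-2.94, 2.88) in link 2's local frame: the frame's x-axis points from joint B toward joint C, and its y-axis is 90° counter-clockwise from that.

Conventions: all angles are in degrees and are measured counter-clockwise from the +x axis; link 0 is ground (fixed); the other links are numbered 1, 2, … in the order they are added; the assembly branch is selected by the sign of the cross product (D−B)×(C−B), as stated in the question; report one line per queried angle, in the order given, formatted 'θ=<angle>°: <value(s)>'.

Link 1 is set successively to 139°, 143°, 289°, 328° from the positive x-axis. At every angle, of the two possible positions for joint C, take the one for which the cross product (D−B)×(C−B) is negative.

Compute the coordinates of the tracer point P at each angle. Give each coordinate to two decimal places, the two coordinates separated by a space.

A=(0,0), D=(9.00,0)
θ=139°: B = A + 4.00·(cos139°, sin139°) = (-3.0188, 2.6242)
θ=139°: |BD| = 12.3020
θ=139°: circle(B,9.00) ∩ circle(D,8.00): a=6.8419, h=5.8470
θ=139°:   candidates: C₊=(4.9129,6.8772) cross=71.930; C₋=(2.4183,-4.5477) cross=-71.930
θ=139°:   branch - wants cross < 0 → take C=(2.4183,-4.5477) (cross=-71.930)
θ=139°: ex = (C−B)/|BC| = (0.6041,-0.7969); ey = (0.7969,0.6041)
θ=139°: P = B + -2.94·ex + 2.88·ey = (-2.5000,6.7070)
θ=143°: B = A + 4.00·(cos143°, sin143°) = (-3.1945, 2.4073)
θ=143°: |BD| = 12.4299
θ=143°: circle(B,9.00) ∩ circle(D,8.00): a=6.8988, h=5.7799
θ=143°:   candidates: C₊=(4.6930,6.7416) cross=71.843; C₋=(2.4542,-4.5993) cross=-71.843
θ=143°:   branch - wants cross < 0 → take C=(2.4542,-4.5993) (cross=-71.843)
θ=143°: ex = (C−B)/|BC| = (0.6276,-0.7785); ey = (0.7785,0.6276)
θ=143°: P = B + -2.94·ex + 2.88·ey = (-2.7977,6.5037)
θ=289°: B = A + 4.00·(cos289°, sin289°) = (1.3023, -3.7821)
θ=289°: |BD| = 8.5767
θ=289°: circle(B,9.00) ∩ circle(D,8.00): a=5.2794, h=7.2889
θ=289°:   candidates: C₊=(2.8264,5.0879) cross=62.514; C₋=(9.2548,-7.9959) cross=-62.514
θ=289°:   branch - wants cross < 0 → take C=(9.2548,-7.9959) (cross=-62.514)
θ=289°: ex = (C−B)/|BC| = (0.8836,-0.4682); ey = (0.4682,0.8836)
θ=289°: P = B + -2.94·ex + 2.88·ey = (0.0529,0.1393)
θ=328°: B = A + 4.00·(cos328°, sin328°) = (3.3922, -2.1197)
θ=328°: |BD| = 5.9950
θ=328°: circle(B,9.00) ∩ circle(D,8.00): a=4.4154, h=7.8425
θ=328°:   candidates: C₊=(4.7495,6.7774) cross=47.016; C₋=(10.2952,-7.8945) cross=-47.016
θ=328°:   branch - wants cross < 0 → take C=(10.2952,-7.8945) (cross=-47.016)
θ=328°: ex = (C−B)/|BC| = (0.7670,-0.6416); ey = (0.6416,0.7670)
θ=328°: P = B + -2.94·ex + 2.88·ey = (2.9851,1.9757)

θ=139°: -2.50 6.71
θ=143°: -2.80 6.50
θ=289°: 0.05 0.14
θ=328°: 2.99 1.98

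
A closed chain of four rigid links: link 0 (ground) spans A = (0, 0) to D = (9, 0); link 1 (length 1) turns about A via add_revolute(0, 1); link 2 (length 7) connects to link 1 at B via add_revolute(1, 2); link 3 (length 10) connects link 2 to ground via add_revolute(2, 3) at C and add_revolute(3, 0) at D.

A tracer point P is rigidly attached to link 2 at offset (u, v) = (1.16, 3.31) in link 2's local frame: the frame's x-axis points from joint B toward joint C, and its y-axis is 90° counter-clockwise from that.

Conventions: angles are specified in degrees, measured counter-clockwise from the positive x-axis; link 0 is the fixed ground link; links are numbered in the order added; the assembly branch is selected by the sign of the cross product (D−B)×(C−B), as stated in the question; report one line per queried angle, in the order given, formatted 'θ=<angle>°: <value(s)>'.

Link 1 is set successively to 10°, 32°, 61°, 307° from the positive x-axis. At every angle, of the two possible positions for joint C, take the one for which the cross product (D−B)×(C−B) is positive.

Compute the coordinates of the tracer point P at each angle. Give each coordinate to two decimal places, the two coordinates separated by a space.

A=(0,0), D=(9.00,0)
θ=10°: B = A + 1.00·(cos10°, sin10°) = (0.9848, 0.1736)
θ=10°: |BD| = 8.0171
θ=10°: circle(B,7.00) ∩ circle(D,10.00): a=0.8278, h=6.9509
θ=10°:   candidates: C₊=(1.9630,7.1050) cross=55.726; C₋=(1.6619,-6.7935) cross=-55.726
θ=10°:   branch + wants cross > 0 → take C=(1.9630,7.1050) (cross=55.726)
θ=10°: ex = (C−B)/|BC| = (0.1397,0.9902); ey = (-0.9902,0.1397)
θ=10°: P = B + 1.16·ex + 3.31·ey = (-2.1306,1.7848)
θ=32°: B = A + 1.00·(cos32°, sin32°) = (0.8480, 0.5299)
θ=32°: |BD| = 8.1692
θ=32°: circle(B,7.00) ∩ circle(D,10.00): a=0.9631, h=6.9334
θ=32°:   candidates: C₊=(2.2589,7.3863) cross=56.640; C₋=(1.3593,-6.4514) cross=-56.640
θ=32°:   branch + wants cross > 0 → take C=(2.2589,7.3863) (cross=56.640)
θ=32°: ex = (C−B)/|BC| = (0.2015,0.9795); ey = (-0.9795,0.2015)
θ=32°: P = B + 1.16·ex + 3.31·ey = (-2.1602,2.3332)
θ=61°: B = A + 1.00·(cos61°, sin61°) = (0.4848, 0.8746)
θ=61°: |BD| = 8.5600
θ=61°: circle(B,7.00) ∩ circle(D,10.00): a=1.3010, h=6.8780
θ=61°:   candidates: C₊=(2.4818,7.5837) cross=58.876; C₋=(1.0763,-6.1003) cross=-58.876
θ=61°:   branch + wants cross > 0 → take C=(2.4818,7.5837) (cross=58.876)
θ=61°: ex = (C−B)/|BC| = (0.2853,0.9584); ey = (-0.9584,0.2853)
θ=61°: P = B + 1.16·ex + 3.31·ey = (-2.3567,2.9307)
θ=307°: B = A + 1.00·(cos307°, sin307°) = (0.6018, -0.7986)
θ=307°: |BD| = 8.4361
θ=307°: circle(B,7.00) ∩ circle(D,10.00): a=1.1953, h=6.8972
θ=307°:   candidates: C₊=(1.1388,6.1807) cross=58.185; C₋=(2.4447,-7.5517) cross=-58.185
θ=307°:   branch + wants cross > 0 → take C=(1.1388,6.1807) (cross=58.185)
θ=307°: ex = (C−B)/|BC| = (0.0767,0.9971); ey = (-0.9971,0.0767)
θ=307°: P = B + 1.16·ex + 3.31·ey = (-2.6094,0.6119)

θ=10°: -2.13 1.78
θ=32°: -2.16 2.33
θ=61°: -2.36 2.93
θ=307°: -2.61 0.61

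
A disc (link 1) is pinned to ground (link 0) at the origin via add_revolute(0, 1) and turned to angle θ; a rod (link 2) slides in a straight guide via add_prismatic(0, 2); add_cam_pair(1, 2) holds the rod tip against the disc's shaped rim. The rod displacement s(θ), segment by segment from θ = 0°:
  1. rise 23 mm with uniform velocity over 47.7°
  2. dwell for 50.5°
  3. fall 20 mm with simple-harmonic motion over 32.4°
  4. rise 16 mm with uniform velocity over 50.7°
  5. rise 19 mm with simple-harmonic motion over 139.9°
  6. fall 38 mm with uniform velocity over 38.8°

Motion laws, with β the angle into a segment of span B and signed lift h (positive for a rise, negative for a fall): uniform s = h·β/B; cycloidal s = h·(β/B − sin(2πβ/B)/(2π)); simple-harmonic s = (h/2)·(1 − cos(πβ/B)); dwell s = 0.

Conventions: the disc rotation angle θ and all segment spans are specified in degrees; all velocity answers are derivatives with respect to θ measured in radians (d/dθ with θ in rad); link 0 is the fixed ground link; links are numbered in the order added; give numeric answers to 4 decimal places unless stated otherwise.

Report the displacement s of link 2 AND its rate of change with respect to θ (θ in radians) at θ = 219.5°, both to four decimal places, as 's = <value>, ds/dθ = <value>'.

segment 1 (0° to 47.7°, uniform, h = 23) is passed completely: s = 0.0000 + (23) = 23.0000
segment 2 (47.7° to 98.2°, dwell): s unchanged at 23.0000
segment 3 (98.2° to 130.6°, simple-harmonic, h = -20) is passed completely: s = 23.0000 + (-20) = 3.0000
segment 4 (130.6° to 181.3°, uniform, h = 16) is passed completely: s = 3.0000 + (16) = 19.0000
θ = 219.5° falls in segment 5 (181.3° to 321.2°, simple-harmonic, h = 19): β = 219.5 − 181.3 = 38.2°, B = 139.9°; Δs = 19/2·(1 − cos(π·0.2731)) = 3.2862; s = 19.0000 + 3.2862 = 22.2862
velocity in seg [181.3°–321.2°] (simple-harmonic), θ in radians: β = 38.2° = 0.6667 rad, B = 139.9° = 2.4417 rad; ds/dθ = (πh/(2B)) sin(πβ/B) = (π·19/(2·2.4417)) sin(π·0.2731) = 9.245705 mm/rad

s = 22.2862, ds/dθ = 9.2457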